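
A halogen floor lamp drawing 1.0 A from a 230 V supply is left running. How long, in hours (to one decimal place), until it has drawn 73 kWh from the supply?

317.4 h

Power = 1.0 A × 230 V = 230 W = 0.23 kW
Hours = 73 kWh ÷ 0.23 kW = 317.4 h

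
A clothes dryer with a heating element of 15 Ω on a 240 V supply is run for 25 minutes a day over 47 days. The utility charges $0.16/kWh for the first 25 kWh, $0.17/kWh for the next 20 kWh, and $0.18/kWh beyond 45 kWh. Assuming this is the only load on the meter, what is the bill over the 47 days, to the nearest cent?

$12.84

Power = V²/R = 240²/15 = 3840 W = 3.84 kW
Runtime = 25 min × 47 = 1175 min = 19.583333… h
Energy = 3.84 kW × 19.583333… h = 75.2 kWh
Tier 1 (0–25 kWh): 25 × $0.16 = $4
Tier 2 (25–45 kWh): 20 × $0.17 = $3.4
Above 45 kWh: 30.2 × $0.18 = $5.436
Bill = $12.84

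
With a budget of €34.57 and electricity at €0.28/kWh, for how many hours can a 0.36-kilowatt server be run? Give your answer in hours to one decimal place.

343.0 h

Energy available = €34.57 ÷ €0.28/kWh = 123.4643 kWh
Hours = 123.4643 kWh ÷ 0.36 kW = 343.0 h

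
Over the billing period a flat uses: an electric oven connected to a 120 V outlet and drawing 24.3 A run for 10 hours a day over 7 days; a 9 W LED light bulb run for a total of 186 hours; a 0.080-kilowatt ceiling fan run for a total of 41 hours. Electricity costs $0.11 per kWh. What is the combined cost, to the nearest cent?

electric oven: Power = 24.3 A × 120 V = 2916 W = 2.916 kW
electric oven: Runtime = 10 h/day × 7 days = 70 h
electric oven: 2.916 kW × 70 h = 204.12 kWh
LED light bulb: 0.009 kW × 186 h = 1.674 kWh
ceiling fan: 0.08 kW × 41 h = 3.28 kWh
Total energy = 209.074 kWh
Cost = 209.074 × $0.11 = $23.00

$23.00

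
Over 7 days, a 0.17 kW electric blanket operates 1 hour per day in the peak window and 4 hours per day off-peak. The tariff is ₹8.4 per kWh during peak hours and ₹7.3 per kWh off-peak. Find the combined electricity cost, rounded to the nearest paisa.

Peak energy = 0.17 kW × 1 h × 7 = 1.19 kWh
Off-peak energy = 0.17 kW × 4 h × 7 = 4.76 kWh
Cost = 1.19 × ₹8.4 + 4.76 × ₹7.3 = ₹9.996 + ₹34.748 = ₹44.74

₹44.74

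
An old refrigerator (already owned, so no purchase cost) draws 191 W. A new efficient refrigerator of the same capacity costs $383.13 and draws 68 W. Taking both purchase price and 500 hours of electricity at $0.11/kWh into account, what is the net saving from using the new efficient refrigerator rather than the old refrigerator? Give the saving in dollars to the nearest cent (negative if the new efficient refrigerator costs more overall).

-$376.37

old refrigerator: $0.00 + (191/1000) kW × 500 h × $0.11 = $0.00 + $10.505 = $10.505
new efficient refrigerator: $383.13 + (68/1000) kW × 500 h × $0.11 = $383.13 + $3.74 = $386.87
Saving = $10.505 − $386.87 = −$376.365 → -$376.37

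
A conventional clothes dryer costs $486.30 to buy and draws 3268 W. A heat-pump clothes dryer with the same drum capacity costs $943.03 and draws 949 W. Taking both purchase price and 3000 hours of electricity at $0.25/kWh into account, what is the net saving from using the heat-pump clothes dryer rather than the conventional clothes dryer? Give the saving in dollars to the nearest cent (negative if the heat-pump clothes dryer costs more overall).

$1282.52

conventional clothes dryer: $486.30 + (3268/1000) kW × 3000 h × $0.25 = $486.30 + $2451 = $2937.3
heat-pump clothes dryer: $943.03 + (949/1000) kW × 3000 h × $0.25 = $943.03 + $711.75 = $1654.78
Saving = $2937.3 − $1654.78 = $1282.52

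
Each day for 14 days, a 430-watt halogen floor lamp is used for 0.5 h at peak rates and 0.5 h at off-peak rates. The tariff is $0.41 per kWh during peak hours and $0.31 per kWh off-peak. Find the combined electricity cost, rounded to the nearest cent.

$2.17

Peak energy = 0.43 kW × 0.5 h × 14 = 3.01 kWh
Off-peak energy = 0.43 kW × 0.5 h × 14 = 3.01 kWh
Cost = 3.01 × $0.41 + 3.01 × $0.31 = $1.2341 + $0.9331 = $2.17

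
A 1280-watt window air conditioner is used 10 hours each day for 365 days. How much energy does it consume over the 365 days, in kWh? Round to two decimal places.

4672.00 kWh

Runtime = 10 h/day × 365 days = 3650 h
Energy = 1.28 kW × 3650 h = 4672 kWh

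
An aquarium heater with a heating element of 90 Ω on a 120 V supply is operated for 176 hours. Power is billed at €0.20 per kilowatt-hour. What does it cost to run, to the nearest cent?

€5.63

Power = V²/R = 120²/90 = 160 W = 0.16 kW
Energy = 0.16 kW × 176 h = 28.16 kWh
Cost = 28.16 kWh × €0.20/kWh = €5.63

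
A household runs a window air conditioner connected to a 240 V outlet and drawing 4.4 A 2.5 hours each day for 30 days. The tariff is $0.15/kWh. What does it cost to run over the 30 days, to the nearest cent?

Power = 4.4 A × 240 V = 1056 W = 1.056 kW
Runtime = 2.5 h/day × 30 days = 75 h
Energy = 1.056 kW × 75 h = 79.2 kWh
Cost = 79.2 kWh × $0.15/kWh = $11.88

$11.88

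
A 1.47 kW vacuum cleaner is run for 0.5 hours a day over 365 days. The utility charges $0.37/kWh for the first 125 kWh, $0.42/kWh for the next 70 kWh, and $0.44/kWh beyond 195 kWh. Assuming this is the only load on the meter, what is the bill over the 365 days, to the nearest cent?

Runtime = 0.5 h/day × 365 days = 182.5 h
Energy = 1.47 kW × 182.5 h = 268.275 kWh
Tier 1 (0–125 kWh): 125 × $0.37 = $46.25
Tier 2 (125–195 kWh): 70 × $0.42 = $29.4
Above 195 kWh: 73.275 × $0.44 = $32.241
Bill = $107.89

$107.89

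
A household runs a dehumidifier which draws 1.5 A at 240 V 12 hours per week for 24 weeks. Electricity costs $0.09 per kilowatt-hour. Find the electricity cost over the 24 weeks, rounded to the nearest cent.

$9.33

Power = 1.5 A × 240 V = 360 W = 0.36 kW
Runtime = 12 h/week × 24 weeks = 288 h
Energy = 0.36 kW × 288 h = 103.68 kWh
Cost = 103.68 kWh × $0.09/kWh = $9.33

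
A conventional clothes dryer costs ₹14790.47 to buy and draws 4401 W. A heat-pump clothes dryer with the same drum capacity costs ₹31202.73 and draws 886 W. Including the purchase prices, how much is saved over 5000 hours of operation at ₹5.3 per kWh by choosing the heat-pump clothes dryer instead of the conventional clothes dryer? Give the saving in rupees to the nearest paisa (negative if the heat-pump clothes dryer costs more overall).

₹76735.24

conventional clothes dryer: ₹14790.47 + (4401/1000) kW × 5000 h × ₹5.3 = ₹14790.47 + ₹116626.5 = ₹131416.97
heat-pump clothes dryer: ₹31202.73 + (886/1000) kW × 5000 h × ₹5.3 = ₹31202.73 + ₹23479 = ₹54681.73
Saving = ₹131416.97 − ₹54681.73 = ₹76735.24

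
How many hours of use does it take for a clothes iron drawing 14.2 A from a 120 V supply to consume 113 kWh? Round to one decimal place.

66.3 h

Power = 14.2 A × 120 V = 1704 W = 1.704 kW
Hours = 113 kWh ÷ 1.704 kW = 66.3 h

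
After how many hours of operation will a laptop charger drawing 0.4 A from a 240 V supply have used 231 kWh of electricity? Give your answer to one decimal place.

2406.3 h

Power = 0.4 A × 240 V = 96 W = 0.096 kW
Hours = 231 kWh ÷ 0.096 kW = 2406.3 h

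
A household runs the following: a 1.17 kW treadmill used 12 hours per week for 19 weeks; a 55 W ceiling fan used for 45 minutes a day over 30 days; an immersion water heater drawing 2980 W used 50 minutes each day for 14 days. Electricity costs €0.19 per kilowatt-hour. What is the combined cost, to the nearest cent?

treadmill: Runtime = 12 h/week × 19 weeks = 228 h
treadmill: 1.17 kW × 228 h = 266.76 kWh
ceiling fan: Runtime = 45 min × 30 = 1350 min = 22.5 h
ceiling fan: 0.055 kW × 22.5 h = 1.2375 kWh
immersion water heater: Runtime = 50 min × 14 = 700 min = 11.666666… h
immersion water heater: 2.98 kW × 11.666666… h = 34.766666… kWh
Total energy = 302.764166… kWh
Cost = 302.764166… × €0.19 = €57.53

€57.53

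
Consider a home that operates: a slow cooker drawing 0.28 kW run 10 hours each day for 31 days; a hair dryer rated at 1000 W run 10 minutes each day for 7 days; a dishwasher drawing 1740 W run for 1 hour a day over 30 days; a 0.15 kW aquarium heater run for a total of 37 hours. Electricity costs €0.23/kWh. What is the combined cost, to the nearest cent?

slow cooker: Runtime = 10 h/day × 31 days = 310 h
slow cooker: 0.28 kW × 310 h = 86.8 kWh
hair dryer: Runtime = 10 min × 7 = 70 min = 1.166666… h
hair dryer: 1 kW × 1.166666… h = 1.166666… kWh
dishwasher: Runtime = 1 h/day × 30 days = 30 h
dishwasher: 1.74 kW × 30 h = 52.2 kWh
aquarium heater: 0.15 kW × 37 h = 5.55 kWh
Total energy = 145.716666… kWh
Cost = 145.716666… × €0.23 = €33.51

€33.51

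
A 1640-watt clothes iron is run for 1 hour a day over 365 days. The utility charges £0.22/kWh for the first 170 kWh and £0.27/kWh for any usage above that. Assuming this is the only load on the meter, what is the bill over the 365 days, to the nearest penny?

Runtime = 1 h/day × 365 days = 365 h
Energy = 1.64 kW × 365 h = 598.6 kWh
Tier 1 (0–170 kWh): 170 × £0.22 = £37.4
Above 170 kWh: 428.6 × £0.27 = £115.722
Bill = £153.12

£153.12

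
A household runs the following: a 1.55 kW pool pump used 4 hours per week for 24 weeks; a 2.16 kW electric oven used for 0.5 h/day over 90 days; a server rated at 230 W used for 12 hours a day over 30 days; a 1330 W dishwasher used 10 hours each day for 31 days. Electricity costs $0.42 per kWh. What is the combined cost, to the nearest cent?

pool pump: Runtime = 4 h/week × 24 weeks = 96 h
pool pump: 1.55 kW × 96 h = 148.8 kWh
electric oven: Runtime = 0.5 h/day × 90 days = 45 h
electric oven: 2.16 kW × 45 h = 97.2 kWh
server: Runtime = 12 h/day × 30 days = 360 h
server: 0.23 kW × 360 h = 82.8 kWh
dishwasher: Runtime = 10 h/day × 31 days = 310 h
dishwasher: 1.33 kW × 310 h = 412.3 kWh
Total energy = 741.1 kWh
Cost = 741.1 × $0.42 = $311.26

$311.26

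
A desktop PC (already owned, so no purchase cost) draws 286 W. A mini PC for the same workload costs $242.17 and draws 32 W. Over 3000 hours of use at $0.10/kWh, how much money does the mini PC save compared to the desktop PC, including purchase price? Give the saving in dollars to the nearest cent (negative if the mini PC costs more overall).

-$165.97

desktop PC: $0.00 + (286/1000) kW × 3000 h × $0.10 = $0.00 + $85.8 = $85.8
mini PC: $242.17 + (32/1000) kW × 3000 h × $0.10 = $242.17 + $9.6 = $251.77
Saving = $85.8 − $251.77 = −$165.97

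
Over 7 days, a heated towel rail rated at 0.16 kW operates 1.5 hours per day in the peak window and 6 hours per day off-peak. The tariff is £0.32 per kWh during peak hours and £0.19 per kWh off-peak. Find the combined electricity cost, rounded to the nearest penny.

Peak energy = 0.16 kW × 1.5 h × 7 = 1.68 kWh
Off-peak energy = 0.16 kW × 6 h × 7 = 6.72 kWh
Cost = 1.68 × £0.32 + 6.72 × £0.19 = £0.5376 + £1.2768 = £1.81

£1.81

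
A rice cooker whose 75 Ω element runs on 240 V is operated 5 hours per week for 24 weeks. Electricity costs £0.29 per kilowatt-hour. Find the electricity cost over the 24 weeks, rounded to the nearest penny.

Power = V²/R = 240²/75 = 768 W = 0.768 kW
Runtime = 5 h/week × 24 weeks = 120 h
Energy = 0.768 kW × 120 h = 92.16 kWh
Cost = 92.16 kWh × £0.29/kWh = £26.73

£26.73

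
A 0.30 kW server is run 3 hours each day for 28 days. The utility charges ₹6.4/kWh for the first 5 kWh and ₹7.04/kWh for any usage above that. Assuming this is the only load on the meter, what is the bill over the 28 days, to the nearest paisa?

Runtime = 3 h/day × 28 days = 84 h
Energy = 0.3 kW × 84 h = 25.2 kWh
Tier 1 (0–5 kWh): 5 × ₹6.4 = ₹32
Above 5 kWh: 20.2 × ₹7.04 = ₹142.208
Bill = ₹174.21

₹174.21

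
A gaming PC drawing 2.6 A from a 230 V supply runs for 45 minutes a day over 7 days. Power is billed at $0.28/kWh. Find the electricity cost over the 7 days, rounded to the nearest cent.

$0.88

Power = 2.6 A × 230 V = 598 W = 0.598 kW
Runtime = 45 min × 7 = 315 min = 5.25 h
Energy = 0.598 kW × 5.25 h = 3.1395 kWh
Cost = 3.1395 kWh × $0.28/kWh = $0.88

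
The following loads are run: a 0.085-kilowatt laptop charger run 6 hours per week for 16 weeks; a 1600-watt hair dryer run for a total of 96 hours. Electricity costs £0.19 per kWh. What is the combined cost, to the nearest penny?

laptop charger: Runtime = 6 h/week × 16 weeks = 96 h
laptop charger: 0.085 kW × 96 h = 8.16 kWh
hair dryer: 1.6 kW × 96 h = 153.6 kWh
Total energy = 161.76 kWh
Cost = 161.76 × £0.19 = £30.73

£30.73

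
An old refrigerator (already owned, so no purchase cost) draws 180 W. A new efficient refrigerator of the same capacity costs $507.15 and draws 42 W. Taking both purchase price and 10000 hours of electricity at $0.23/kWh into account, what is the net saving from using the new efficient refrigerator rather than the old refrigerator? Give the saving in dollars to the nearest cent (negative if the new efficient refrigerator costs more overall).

old refrigerator: $0.00 + (180/1000) kW × 10000 h × $0.23 = $0.00 + $414 = $414
new efficient refrigerator: $507.15 + (42/1000) kW × 10000 h × $0.23 = $507.15 + $96.6 = $603.75
Saving = $414 − $603.75 = −$189.75

-$189.75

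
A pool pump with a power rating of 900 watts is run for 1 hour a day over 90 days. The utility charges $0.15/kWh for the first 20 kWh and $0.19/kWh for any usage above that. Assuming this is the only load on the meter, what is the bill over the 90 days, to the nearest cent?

$14.59

Runtime = 1 h/day × 90 days = 90 h
Energy = 0.9 kW × 90 h = 81 kWh
Tier 1 (0–20 kWh): 20 × $0.15 = $3
Above 20 kWh: 61 × $0.19 = $11.59
Bill = $14.59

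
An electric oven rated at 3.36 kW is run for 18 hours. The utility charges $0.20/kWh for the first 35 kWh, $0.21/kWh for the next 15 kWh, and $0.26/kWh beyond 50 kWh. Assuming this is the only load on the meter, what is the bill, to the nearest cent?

$12.87

Energy = 3.36 kW × 18 h = 60.48 kWh
Tier 1 (0–35 kWh): 35 × $0.20 = $7
Tier 2 (35–50 kWh): 15 × $0.21 = $3.15
Above 50 kWh: 10.48 × $0.26 = $2.7248
Bill = $12.87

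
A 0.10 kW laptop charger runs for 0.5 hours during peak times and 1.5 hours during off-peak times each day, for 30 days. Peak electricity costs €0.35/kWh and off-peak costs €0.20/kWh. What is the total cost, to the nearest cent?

Peak energy = 0.1 kW × 0.5 h × 30 = 1.5 kWh
Off-peak energy = 0.1 kW × 1.5 h × 30 = 4.5 kWh
Cost = 1.5 × €0.35 + 4.5 × €0.20 = €0.525 + €0.9 = €1.43

€1.43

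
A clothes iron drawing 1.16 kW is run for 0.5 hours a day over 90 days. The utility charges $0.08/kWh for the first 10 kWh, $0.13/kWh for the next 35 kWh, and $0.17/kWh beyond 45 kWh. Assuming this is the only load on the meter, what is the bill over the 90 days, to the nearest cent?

$6.57

Runtime = 0.5 h/day × 90 days = 45 h
Energy = 1.16 kW × 45 h = 52.2 kWh
Tier 1 (0–10 kWh): 10 × $0.08 = $0.8
Tier 2 (10–45 kWh): 35 × $0.13 = $4.55
Above 45 kWh: 7.2 × $0.17 = $1.224
Bill = $6.57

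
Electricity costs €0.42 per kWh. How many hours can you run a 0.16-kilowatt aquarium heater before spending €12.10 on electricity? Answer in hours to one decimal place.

180.1 h

Energy available = €12.10 ÷ €0.42/kWh = 28.8095 kWh
Hours = 28.8095 kWh ÷ 0.16 kW = 180.1 h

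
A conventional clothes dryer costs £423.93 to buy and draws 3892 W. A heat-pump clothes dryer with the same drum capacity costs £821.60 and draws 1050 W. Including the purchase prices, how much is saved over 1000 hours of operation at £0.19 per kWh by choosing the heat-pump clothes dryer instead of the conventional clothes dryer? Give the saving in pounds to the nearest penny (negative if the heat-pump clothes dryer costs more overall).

£142.31

conventional clothes dryer: £423.93 + (3892/1000) kW × 1000 h × £0.19 = £423.93 + £739.48 = £1163.41
heat-pump clothes dryer: £821.60 + (1050/1000) kW × 1000 h × £0.19 = £821.60 + £199.5 = £1021.1
Saving = £1163.41 − £1021.1 = £142.31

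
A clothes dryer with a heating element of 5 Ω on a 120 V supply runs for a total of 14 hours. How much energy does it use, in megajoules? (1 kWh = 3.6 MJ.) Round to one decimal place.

145.2 MJ

Power = V²/R = 120²/5 = 2880 W = 2.88 kW
Energy = 2.88 kW × 14 h = 40.32 kWh
= 40.32 × 3.6 MJ = 145.2 MJ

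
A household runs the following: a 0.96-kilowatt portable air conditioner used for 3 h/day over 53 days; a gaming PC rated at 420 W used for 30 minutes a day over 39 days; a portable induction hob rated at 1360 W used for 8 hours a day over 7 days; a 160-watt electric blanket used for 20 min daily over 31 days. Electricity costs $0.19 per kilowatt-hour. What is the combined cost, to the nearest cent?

portable air conditioner: Runtime = 3 h/day × 53 days = 159 h
portable air conditioner: 0.96 kW × 159 h = 152.64 kWh
gaming PC: Runtime = 30 min × 39 = 1170 min = 19.5 h
gaming PC: 0.42 kW × 19.5 h = 8.19 kWh
portable induction hob: Runtime = 8 h/day × 7 days = 56 h
portable induction hob: 1.36 kW × 56 h = 76.16 kWh
electric blanket: Runtime = 20 min × 31 = 620 min = 10.333333… h
electric blanket: 0.16 kW × 10.333333… h = 1.653333… kWh
Total energy = 238.643333… kWh
Cost = 238.643333… × $0.19 = $45.34

$45.34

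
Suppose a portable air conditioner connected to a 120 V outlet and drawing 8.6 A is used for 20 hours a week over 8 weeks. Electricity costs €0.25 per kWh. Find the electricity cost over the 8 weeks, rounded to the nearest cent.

Power = 8.6 A × 120 V = 1032 W = 1.032 kW
Runtime = 20 h/week × 8 weeks = 160 h
Energy = 1.032 kW × 160 h = 165.12 kWh
Cost = 165.12 kWh × €0.25/kWh = €41.28

€41.28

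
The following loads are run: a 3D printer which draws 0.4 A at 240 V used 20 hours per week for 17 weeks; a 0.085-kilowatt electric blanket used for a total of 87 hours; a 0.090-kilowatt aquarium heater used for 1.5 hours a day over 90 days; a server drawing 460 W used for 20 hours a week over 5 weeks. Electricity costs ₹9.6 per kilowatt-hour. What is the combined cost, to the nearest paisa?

3D printer: Power = 0.4 A × 240 V = 96 W = 0.096 kW
3D printer: Runtime = 20 h/week × 17 weeks = 340 h
3D printer: 0.096 kW × 340 h = 32.64 kWh
electric blanket: 0.085 kW × 87 h = 7.395 kWh
aquarium heater: Runtime = 1.5 h/day × 90 days = 135 h
aquarium heater: 0.09 kW × 135 h = 12.15 kWh
server: Runtime = 20 h/week × 5 weeks = 100 h
server: 0.46 kW × 100 h = 46 kWh
Total energy = 98.185 kWh
Cost = 98.185 × ₹9.6 = ₹942.58

₹942.58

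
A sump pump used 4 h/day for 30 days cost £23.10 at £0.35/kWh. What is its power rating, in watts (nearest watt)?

Energy = £23.10 ÷ £0.35/kWh = 66 kWh
Runtime = 4 h/day × 30 days = 120 h
Power = 66 kWh ÷ 120 h = 0.55 kW = 550 W

550 W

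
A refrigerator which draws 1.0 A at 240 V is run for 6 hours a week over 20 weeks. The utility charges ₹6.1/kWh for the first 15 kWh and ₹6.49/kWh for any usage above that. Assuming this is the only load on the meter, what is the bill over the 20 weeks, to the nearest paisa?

₹181.06

Power = 1.0 A × 240 V = 240 W = 0.24 kW
Runtime = 6 h/week × 20 weeks = 120 h
Energy = 0.24 kW × 120 h = 28.8 kWh
Tier 1 (0–15 kWh): 15 × ₹6.1 = ₹91.5
Above 15 kWh: 13.8 × ₹6.49 = ₹89.562
Bill = ₹181.06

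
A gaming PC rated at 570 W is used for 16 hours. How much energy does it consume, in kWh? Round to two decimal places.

Energy = 0.57 kW × 16 h = 9.12 kWh

9.12 kWh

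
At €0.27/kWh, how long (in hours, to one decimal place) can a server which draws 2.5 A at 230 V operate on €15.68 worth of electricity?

101.0 h

Power = 2.5 A × 230 V = 575 W = 0.575 kW
Energy available = €15.68 ÷ €0.27/kWh = 58.0741 kWh
Hours = 58.0741 kWh ÷ 0.575 kW = 101.0 h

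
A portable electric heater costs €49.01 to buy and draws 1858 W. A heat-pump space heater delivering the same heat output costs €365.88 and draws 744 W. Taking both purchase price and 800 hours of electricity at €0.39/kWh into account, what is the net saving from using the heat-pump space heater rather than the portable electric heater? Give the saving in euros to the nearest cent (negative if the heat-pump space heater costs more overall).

€30.70

portable electric heater: €49.01 + (1858/1000) kW × 800 h × €0.39 = €49.01 + €579.696 = €628.706
heat-pump space heater: €365.88 + (744/1000) kW × 800 h × €0.39 = €365.88 + €232.128 = €598.008
Saving = €628.706 − €598.008 = €30.698 → €30.70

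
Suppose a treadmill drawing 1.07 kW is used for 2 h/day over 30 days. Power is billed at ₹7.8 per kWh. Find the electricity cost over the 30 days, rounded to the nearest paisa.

₹500.76

Runtime = 2 h/day × 30 days = 60 h
Energy = 1.07 kW × 60 h = 64.2 kWh
Cost = 64.2 kWh × ₹7.8/kWh = ₹500.76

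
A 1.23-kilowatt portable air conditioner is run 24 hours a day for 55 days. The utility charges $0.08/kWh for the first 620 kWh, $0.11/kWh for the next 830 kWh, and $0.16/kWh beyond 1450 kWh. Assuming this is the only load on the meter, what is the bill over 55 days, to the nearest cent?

Runtime = 24 h × 55 = 1320 h
Energy = 1.23 kW × 1320 h = 1623.6 kWh
Tier 1 (0–620 kWh): 620 × $0.08 = $49.6
Tier 2 (620–1450 kWh): 830 × $0.11 = $91.3
Above 1450 kWh: 173.6 × $0.16 = $27.776
Bill = $168.68

$168.68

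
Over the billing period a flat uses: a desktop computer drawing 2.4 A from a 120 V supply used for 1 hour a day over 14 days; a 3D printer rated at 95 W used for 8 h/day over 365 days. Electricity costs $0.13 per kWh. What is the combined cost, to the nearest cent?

desktop computer: Power = 2.4 A × 120 V = 288 W = 0.288 kW
desktop computer: Runtime = 1 h/day × 14 days = 14 h
desktop computer: 0.288 kW × 14 h = 4.032 kWh
3D printer: Runtime = 8 h/day × 365 days = 2920 h
3D printer: 0.095 kW × 2920 h = 277.4 kWh
Total energy = 281.432 kWh
Cost = 281.432 × $0.13 = $36.59

$36.59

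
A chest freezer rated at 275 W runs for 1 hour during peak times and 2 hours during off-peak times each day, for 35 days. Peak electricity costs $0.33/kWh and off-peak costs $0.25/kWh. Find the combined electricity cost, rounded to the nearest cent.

$7.99

Peak energy = 0.275 kW × 1 h × 35 = 9.625 kWh
Off-peak energy = 0.275 kW × 2 h × 35 = 19.25 kWh
Cost = 9.625 × $0.33 + 19.25 × $0.25 = $3.17625 + $4.8125 = $7.99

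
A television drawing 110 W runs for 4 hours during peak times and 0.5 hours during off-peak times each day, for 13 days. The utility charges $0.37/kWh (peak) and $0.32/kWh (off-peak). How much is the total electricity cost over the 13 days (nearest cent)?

Peak energy = 0.11 kW × 4 h × 13 = 5.72 kWh
Off-peak energy = 0.11 kW × 0.5 h × 13 = 0.715 kWh
Cost = 5.72 × $0.37 + 0.715 × $0.32 = $2.1164 + $0.2288 = $2.35

$2.35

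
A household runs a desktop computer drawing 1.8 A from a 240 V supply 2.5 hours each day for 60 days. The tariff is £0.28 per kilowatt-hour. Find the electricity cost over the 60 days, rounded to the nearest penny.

Power = 1.8 A × 240 V = 432 W = 0.432 kW
Runtime = 2.5 h/day × 60 days = 150 h
Energy = 0.432 kW × 150 h = 64.8 kWh
Cost = 64.8 kWh × £0.28/kWh = £18.14

£18.14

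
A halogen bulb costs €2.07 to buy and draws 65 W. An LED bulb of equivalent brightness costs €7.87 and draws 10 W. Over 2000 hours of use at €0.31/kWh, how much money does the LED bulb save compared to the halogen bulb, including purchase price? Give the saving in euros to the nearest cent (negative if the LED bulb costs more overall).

€28.30

halogen bulb: €2.07 + (65/1000) kW × 2000 h × €0.31 = €2.07 + €40.3 = €42.37
LED bulb: €7.87 + (10/1000) kW × 2000 h × €0.31 = €7.87 + €6.2 = €14.07
Saving = €42.37 − €14.07 = €28.3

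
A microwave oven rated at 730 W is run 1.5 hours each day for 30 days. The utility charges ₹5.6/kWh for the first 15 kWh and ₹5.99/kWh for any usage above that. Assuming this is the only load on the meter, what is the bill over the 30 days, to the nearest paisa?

₹190.92

Runtime = 1.5 h/day × 30 days = 45 h
Energy = 0.73 kW × 45 h = 32.85 kWh
Tier 1 (0–15 kWh): 15 × ₹5.6 = ₹84
Above 15 kWh: 17.85 × ₹5.99 = ₹106.9215
Bill = ₹190.92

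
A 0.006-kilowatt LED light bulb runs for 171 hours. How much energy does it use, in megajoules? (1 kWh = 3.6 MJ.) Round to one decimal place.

Energy = 0.006 kW × 171 h = 1.026 kWh
= 1.026 × 3.6 MJ = 3.7 MJ

3.7 MJ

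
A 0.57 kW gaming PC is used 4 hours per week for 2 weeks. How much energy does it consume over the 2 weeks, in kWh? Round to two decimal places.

4.56 kWh

Runtime = 4 h/week × 2 weeks = 8 h
Energy = 0.57 kW × 8 h = 4.56 kWh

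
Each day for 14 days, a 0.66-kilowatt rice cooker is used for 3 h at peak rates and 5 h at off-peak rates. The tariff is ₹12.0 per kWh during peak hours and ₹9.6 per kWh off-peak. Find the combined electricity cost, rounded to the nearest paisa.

Peak energy = 0.66 kW × 3 h × 14 = 27.72 kWh
Off-peak energy = 0.66 kW × 5 h × 14 = 46.2 kWh
Cost = 27.72 × ₹12.0 + 46.2 × ₹9.6 = ₹332.64 + ₹443.52 = ₹776.16

₹776.16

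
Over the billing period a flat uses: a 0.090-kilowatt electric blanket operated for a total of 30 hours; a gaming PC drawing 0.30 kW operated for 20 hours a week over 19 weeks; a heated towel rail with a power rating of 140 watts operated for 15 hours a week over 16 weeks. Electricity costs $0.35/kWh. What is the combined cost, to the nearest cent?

$52.61

electric blanket: 0.09 kW × 30 h = 2.7 kWh
gaming PC: Runtime = 20 h/week × 19 weeks = 380 h
gaming PC: 0.3 kW × 380 h = 114 kWh
heated towel rail: Runtime = 15 h/week × 16 weeks = 240 h
heated towel rail: 0.14 kW × 240 h = 33.6 kWh
Total energy = 150.3 kWh
Cost = 150.3 × $0.35 = $52.61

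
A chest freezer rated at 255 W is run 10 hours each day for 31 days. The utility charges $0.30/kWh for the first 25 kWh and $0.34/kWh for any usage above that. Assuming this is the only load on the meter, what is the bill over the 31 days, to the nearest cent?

$25.88

Runtime = 10 h/day × 31 days = 310 h
Energy = 0.255 kW × 310 h = 79.05 kWh
Tier 1 (0–25 kWh): 25 × $0.30 = $7.5
Above 25 kWh: 54.05 × $0.34 = $18.377
Bill = $25.88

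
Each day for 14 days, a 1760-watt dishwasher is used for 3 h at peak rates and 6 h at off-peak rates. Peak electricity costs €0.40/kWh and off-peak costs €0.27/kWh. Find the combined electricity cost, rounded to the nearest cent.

Peak energy = 1.76 kW × 3 h × 14 = 73.92 kWh
Off-peak energy = 1.76 kW × 6 h × 14 = 147.84 kWh
Cost = 73.92 × €0.40 + 147.84 × €0.27 = €29.568 + €39.9168 = €69.48

€69.48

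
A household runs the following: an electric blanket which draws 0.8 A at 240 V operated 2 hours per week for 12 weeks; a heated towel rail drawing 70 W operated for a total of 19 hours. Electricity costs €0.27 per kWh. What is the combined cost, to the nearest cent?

€1.60

electric blanket: Power = 0.8 A × 240 V = 192 W = 0.192 kW
electric blanket: Runtime = 2 h/week × 12 weeks = 24 h
electric blanket: 0.192 kW × 24 h = 4.608 kWh
heated towel rail: 0.07 kW × 19 h = 1.33 kWh
Total energy = 5.938 kWh
Cost = 5.938 × €0.27 = €1.60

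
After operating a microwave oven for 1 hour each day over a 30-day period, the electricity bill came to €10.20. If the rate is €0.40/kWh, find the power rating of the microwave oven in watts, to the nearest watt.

850 W

Energy = €10.20 ÷ €0.40/kWh = 25.5 kWh
Runtime = 1 h/day × 30 days = 30 h
Power = 25.5 kWh ÷ 30 h = 0.85 kW = 850 W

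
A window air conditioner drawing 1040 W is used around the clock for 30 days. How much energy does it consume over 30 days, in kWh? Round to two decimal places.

748.80 kWh

Runtime = 24 h × 30 = 720 h
Energy = 1.04 kW × 720 h = 748.8 kWh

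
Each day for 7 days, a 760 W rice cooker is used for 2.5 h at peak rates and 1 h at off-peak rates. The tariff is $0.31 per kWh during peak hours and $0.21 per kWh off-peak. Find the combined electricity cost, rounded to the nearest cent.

Peak energy = 0.76 kW × 2.5 h × 7 = 13.3 kWh
Off-peak energy = 0.76 kW × 1 h × 7 = 5.32 kWh
Cost = 13.3 × $0.31 + 5.32 × $0.21 = $4.123 + $1.1172 = $5.24

$5.24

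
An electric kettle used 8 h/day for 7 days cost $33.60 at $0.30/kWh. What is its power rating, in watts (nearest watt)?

Energy = $33.60 ÷ $0.30/kWh = 112 kWh
Runtime = 8 h/day × 7 days = 56 h
Power = 112 kWh ÷ 56 h = 2 kW = 2000 W

2000 W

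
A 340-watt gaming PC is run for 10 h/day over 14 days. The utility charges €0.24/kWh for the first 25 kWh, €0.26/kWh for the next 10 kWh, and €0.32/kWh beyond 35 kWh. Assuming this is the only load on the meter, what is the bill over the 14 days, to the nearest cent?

Runtime = 10 h/day × 14 days = 140 h
Energy = 0.34 kW × 140 h = 47.6 kWh
Tier 1 (0–25 kWh): 25 × €0.24 = €6
Tier 2 (25–35 kWh): 10 × €0.26 = €2.6
Above 35 kWh: 12.6 × €0.32 = €4.032
Bill = €12.63

€12.63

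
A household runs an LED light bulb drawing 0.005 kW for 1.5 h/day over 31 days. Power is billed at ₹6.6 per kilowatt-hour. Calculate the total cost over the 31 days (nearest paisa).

₹1.53

Runtime = 1.5 h/day × 31 days = 46.5 h
Energy = 0.005 kW × 46.5 h = 0.2325 kWh
Cost = 0.2325 kWh × ₹6.6/kWh = ₹1.53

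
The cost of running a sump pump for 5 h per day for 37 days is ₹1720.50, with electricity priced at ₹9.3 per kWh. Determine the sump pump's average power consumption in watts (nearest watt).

1000 W

Energy = ₹1720.50 ÷ ₹9.3/kWh = 185 kWh
Runtime = 5 h/day × 37 days = 185 h
Power = 185 kWh ÷ 185 h = 1 kW = 1000 W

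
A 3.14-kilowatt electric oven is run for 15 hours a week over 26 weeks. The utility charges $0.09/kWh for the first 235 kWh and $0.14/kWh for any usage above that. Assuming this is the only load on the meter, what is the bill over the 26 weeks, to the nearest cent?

Runtime = 15 h/week × 26 weeks = 390 h
Energy = 3.14 kW × 390 h = 1224.6 kWh
Tier 1 (0–235 kWh): 235 × $0.09 = $21.15
Above 235 kWh: 989.6 × $0.14 = $138.544
Bill = $159.69

$159.69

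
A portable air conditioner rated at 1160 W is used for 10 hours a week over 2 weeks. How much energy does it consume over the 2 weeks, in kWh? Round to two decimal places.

Runtime = 10 h/week × 2 weeks = 20 h
Energy = 1.16 kW × 20 h = 23.2 kWh

23.20 kWh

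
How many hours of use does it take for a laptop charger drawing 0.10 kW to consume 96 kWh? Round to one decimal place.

Hours = 96 kWh ÷ 0.1 kW = 960.0 h

960.0 h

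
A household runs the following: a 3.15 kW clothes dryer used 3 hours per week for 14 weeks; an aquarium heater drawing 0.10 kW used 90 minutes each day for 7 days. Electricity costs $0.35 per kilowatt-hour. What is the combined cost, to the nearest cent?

$46.67

clothes dryer: Runtime = 3 h/week × 14 weeks = 42 h
clothes dryer: 3.15 kW × 42 h = 132.3 kWh
aquarium heater: Runtime = 90 min × 7 = 630 min = 10.5 h
aquarium heater: 0.1 kW × 10.5 h = 1.05 kWh
Total energy = 133.35 kWh
Cost = 133.35 × $0.35 = $46.67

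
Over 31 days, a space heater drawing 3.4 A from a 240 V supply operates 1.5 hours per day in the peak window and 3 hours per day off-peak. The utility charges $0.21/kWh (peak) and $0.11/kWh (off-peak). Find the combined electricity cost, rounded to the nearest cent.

Power = 3.4 A × 240 V = 816 W = 0.816 kW
Peak energy = 0.816 kW × 1.5 h × 31 = 37.944 kWh
Off-peak energy = 0.816 kW × 3 h × 31 = 75.888 kWh
Cost = 37.944 × $0.21 + 75.888 × $0.11 = $7.96824 + $8.34768 = $16.32

$16.32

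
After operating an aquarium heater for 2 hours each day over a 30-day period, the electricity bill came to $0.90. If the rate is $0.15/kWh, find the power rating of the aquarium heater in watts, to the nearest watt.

100 W

Energy = $0.90 ÷ $0.15/kWh = 6 kWh
Runtime = 2 h/day × 30 days = 60 h
Power = 6 kWh ÷ 60 h = 0.1 kW = 100 W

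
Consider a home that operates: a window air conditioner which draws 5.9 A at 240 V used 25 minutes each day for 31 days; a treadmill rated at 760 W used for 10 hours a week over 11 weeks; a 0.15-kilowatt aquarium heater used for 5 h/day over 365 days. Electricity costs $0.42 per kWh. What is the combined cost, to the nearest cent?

$157.77

window air conditioner: Power = 5.9 A × 240 V = 1416 W = 1.416 kW
window air conditioner: Runtime = 25 min × 31 = 775 min = 12.916666… h
window air conditioner: 1.416 kW × 12.916666… h = 18.29 kWh
treadmill: Runtime = 10 h/week × 11 weeks = 110 h
treadmill: 0.76 kW × 110 h = 83.6 kWh
aquarium heater: Runtime = 5 h/day × 365 days = 1825 h
aquarium heater: 0.15 kW × 1825 h = 273.75 kWh
Total energy = 375.64 kWh
Cost = 375.64 × $0.42 = $157.77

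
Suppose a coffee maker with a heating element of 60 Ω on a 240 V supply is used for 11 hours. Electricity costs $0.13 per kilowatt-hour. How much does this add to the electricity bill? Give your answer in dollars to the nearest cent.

$1.37

Power = V²/R = 240²/60 = 960 W = 0.96 kW
Energy = 0.96 kW × 11 h = 10.56 kWh
Cost = 10.56 kWh × $0.13/kWh = $1.37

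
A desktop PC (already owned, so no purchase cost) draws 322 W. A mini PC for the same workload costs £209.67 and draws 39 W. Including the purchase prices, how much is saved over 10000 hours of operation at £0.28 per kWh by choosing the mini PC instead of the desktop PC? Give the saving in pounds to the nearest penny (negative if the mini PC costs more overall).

desktop PC: £0.00 + (322/1000) kW × 10000 h × £0.28 = £0.00 + £901.6 = £901.6
mini PC: £209.67 + (39/1000) kW × 10000 h × £0.28 = £209.67 + £109.2 = £318.87
Saving = £901.6 − £318.87 = £582.73

£582.73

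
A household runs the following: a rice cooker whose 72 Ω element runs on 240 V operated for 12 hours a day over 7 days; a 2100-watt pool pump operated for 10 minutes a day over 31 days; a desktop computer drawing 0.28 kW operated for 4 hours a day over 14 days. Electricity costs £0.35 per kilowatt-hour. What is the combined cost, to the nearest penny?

£32.81

rice cooker: Power = V²/R = 240²/72 = 800 W = 0.8 kW
rice cooker: Runtime = 12 h/day × 7 days = 84 h
rice cooker: 0.8 kW × 84 h = 67.2 kWh
pool pump: Runtime = 10 min × 31 = 310 min = 5.166666… h
pool pump: 2.1 kW × 5.166666… h = 10.85 kWh
desktop computer: Runtime = 4 h/day × 14 days = 56 h
desktop computer: 0.28 kW × 56 h = 15.68 kWh
Total energy = 93.73 kWh
Cost = 93.73 × £0.35 = £32.81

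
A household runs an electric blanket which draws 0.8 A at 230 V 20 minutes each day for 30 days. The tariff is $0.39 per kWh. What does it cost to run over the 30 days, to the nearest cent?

Power = 0.8 A × 230 V = 184 W = 0.184 kW
Runtime = 20 min × 30 = 600 min = 10 h
Energy = 0.184 kW × 10 h = 1.84 kWh
Cost = 1.84 kWh × $0.39/kWh = $0.72

$0.72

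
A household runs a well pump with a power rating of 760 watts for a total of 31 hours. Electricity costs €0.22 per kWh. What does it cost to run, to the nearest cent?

Energy = 0.76 kW × 31 h = 23.56 kWh
Cost = 23.56 kWh × €0.22/kWh = €5.18

€5.18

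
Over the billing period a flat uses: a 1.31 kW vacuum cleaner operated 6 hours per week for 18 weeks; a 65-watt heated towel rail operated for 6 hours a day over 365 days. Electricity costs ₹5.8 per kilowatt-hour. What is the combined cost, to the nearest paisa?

vacuum cleaner: Runtime = 6 h/week × 18 weeks = 108 h
vacuum cleaner: 1.31 kW × 108 h = 141.48 kWh
heated towel rail: Runtime = 6 h/day × 365 days = 2190 h
heated towel rail: 0.065 kW × 2190 h = 142.35 kWh
Total energy = 283.83 kWh
Cost = 283.83 × ₹5.8 = ₹1646.21

₹1646.21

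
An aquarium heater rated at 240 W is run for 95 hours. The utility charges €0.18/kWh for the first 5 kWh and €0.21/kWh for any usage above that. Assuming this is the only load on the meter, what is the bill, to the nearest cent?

Energy = 0.24 kW × 95 h = 22.8 kWh
Tier 1 (0–5 kWh): 5 × €0.18 = €0.9
Above 5 kWh: 17.8 × €0.21 = €3.738
Bill = €4.64

€4.64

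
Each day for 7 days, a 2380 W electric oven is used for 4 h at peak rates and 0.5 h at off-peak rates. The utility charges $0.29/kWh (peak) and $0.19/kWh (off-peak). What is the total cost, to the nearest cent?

$20.91

Peak energy = 2.38 kW × 4 h × 7 = 66.64 kWh
Off-peak energy = 2.38 kW × 0.5 h × 7 = 8.33 kWh
Cost = 66.64 × $0.29 + 8.33 × $0.19 = $19.3256 + $1.5827 = $20.91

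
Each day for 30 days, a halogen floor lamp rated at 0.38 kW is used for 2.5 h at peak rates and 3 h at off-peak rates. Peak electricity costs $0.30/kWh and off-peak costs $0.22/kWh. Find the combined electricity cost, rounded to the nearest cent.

Peak energy = 0.38 kW × 2.5 h × 30 = 28.5 kWh
Off-peak energy = 0.38 kW × 3 h × 30 = 34.2 kWh
Cost = 28.5 × $0.30 + 34.2 × $0.22 = $8.55 + $7.524 = $16.07

$16.07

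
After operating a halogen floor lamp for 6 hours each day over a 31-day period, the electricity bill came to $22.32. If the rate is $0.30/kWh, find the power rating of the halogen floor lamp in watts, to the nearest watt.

Energy = $22.32 ÷ $0.30/kWh = 74.4 kWh
Runtime = 6 h/day × 31 days = 186 h
Power = 74.4 kWh ÷ 186 h = 0.4 kW = 400 W

400 W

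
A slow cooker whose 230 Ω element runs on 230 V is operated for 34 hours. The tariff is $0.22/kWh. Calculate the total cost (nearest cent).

Power = V²/R = 230²/230 = 230 W = 0.23 kW
Energy = 0.23 kW × 34 h = 7.82 kWh
Cost = 7.82 kWh × $0.22/kWh = $1.72

$1.72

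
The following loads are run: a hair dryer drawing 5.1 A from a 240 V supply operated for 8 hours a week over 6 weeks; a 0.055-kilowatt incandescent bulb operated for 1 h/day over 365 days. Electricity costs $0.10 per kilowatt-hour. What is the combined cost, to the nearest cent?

$7.88

hair dryer: Power = 5.1 A × 240 V = 1224 W = 1.224 kW
hair dryer: Runtime = 8 h/week × 6 weeks = 48 h
hair dryer: 1.224 kW × 48 h = 58.752 kWh
incandescent bulb: Runtime = 1 h/day × 365 days = 365 h
incandescent bulb: 0.055 kW × 365 h = 20.075 kWh
Total energy = 78.827 kWh
Cost = 78.827 × $0.10 = $7.88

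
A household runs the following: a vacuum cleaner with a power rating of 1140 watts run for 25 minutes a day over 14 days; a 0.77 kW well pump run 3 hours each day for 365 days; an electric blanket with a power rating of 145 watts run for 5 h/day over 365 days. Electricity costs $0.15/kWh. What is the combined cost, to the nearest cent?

vacuum cleaner: Runtime = 25 min × 14 = 350 min = 5.833333… h
vacuum cleaner: 1.14 kW × 5.833333… h = 6.65 kWh
well pump: Runtime = 3 h/day × 365 days = 1095 h
well pump: 0.77 kW × 1095 h = 843.15 kWh
electric blanket: Runtime = 5 h/day × 365 days = 1825 h
electric blanket: 0.145 kW × 1825 h = 264.625 kWh
Total energy = 1114.425 kWh
Cost = 1114.425 × $0.15 = $167.16

$167.16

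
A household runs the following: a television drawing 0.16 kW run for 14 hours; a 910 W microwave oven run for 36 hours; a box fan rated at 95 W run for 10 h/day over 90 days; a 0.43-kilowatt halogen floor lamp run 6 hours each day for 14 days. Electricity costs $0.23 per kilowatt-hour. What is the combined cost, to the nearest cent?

$36.02

television: 0.16 kW × 14 h = 2.24 kWh
microwave oven: 0.91 kW × 36 h = 32.76 kWh
box fan: Runtime = 10 h/day × 90 days = 900 h
box fan: 0.095 kW × 900 h = 85.5 kWh
halogen floor lamp: Runtime = 6 h/day × 14 days = 84 h
halogen floor lamp: 0.43 kW × 84 h = 36.12 kWh
Total energy = 156.62 kWh
Cost = 156.62 × $0.23 = $36.02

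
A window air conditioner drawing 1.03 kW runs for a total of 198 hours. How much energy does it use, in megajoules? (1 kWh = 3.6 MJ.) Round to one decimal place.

734.2 MJ

Energy = 1.03 kW × 198 h = 203.94 kWh
= 203.94 × 3.6 MJ = 734.2 MJ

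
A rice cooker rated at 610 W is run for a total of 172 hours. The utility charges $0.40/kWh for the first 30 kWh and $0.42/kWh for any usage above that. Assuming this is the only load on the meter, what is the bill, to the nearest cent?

Energy = 0.61 kW × 172 h = 104.92 kWh
Tier 1 (0–30 kWh): 30 × $0.40 = $12
Above 30 kWh: 74.92 × $0.42 = $31.4664
Bill = $43.47

$43.47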